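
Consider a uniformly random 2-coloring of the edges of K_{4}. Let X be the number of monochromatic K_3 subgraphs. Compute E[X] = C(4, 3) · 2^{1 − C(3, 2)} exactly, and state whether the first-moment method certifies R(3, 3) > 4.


E[X] = C(4, 3) · 2^{1 − 3} = 4 · 2^{−2} = 4/4.
As a reduced fraction: E[X] = 1 ≈ 1.0000000.
Is E[X] < 1? NO.
Since E[X] ≥ 1, the first-moment bound is inconclusive at n = 4; it does NOT by itself certify R(3, 3) > 4.

E[X] = 1 ≈ 1.0000000; E[X] ≥ 1; first-moment method inconclusive here.


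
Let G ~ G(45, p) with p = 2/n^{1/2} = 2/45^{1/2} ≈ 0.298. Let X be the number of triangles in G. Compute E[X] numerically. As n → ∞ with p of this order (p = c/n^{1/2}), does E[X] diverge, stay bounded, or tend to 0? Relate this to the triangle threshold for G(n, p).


Number of potential triangles: C(45, 3) = 14190.
Each occurs with probability p³ ≈ (0.298)³ ≈ 2.65015e-02.
By linearity: E[X] = C(45, 3)·p³ ≈ 14190 · 2.65015e-02 ≈ 376.057.
Since α = 1/2 < 1, p = c/n^{1/2} ≫ 1/n is above the triangle threshold p ~ 1/n. Asymptotically E[X] ~ (c³/6)·n^{3(1−α)} = (2³/6)·n^{1.5} → ∞; triangles are abundant w.h.p.

E[X] ≈ 376.057; in regime p = Θ(1/n^{1/2}) E[X] diverges (above the triangle threshold p ~ 1/n).


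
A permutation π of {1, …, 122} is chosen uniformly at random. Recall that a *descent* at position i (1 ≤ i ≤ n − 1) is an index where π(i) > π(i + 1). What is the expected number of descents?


Write X = Σ X_I over i = 1, …, 121, with X_I the indicator of one descent.
There are 121 indicators.
For each fixed i, the pair (π(i), π(i+1)) is a uniformly random ordered pair of distinct values from {1, …, 122}; by symmetry P[π(i) > π(i+1)] = 1/2.
By linearity: E[X] = 121 · (1/2) = (122 − 1) · (1/2) = 121/2 ≈ 60.500000.

E[X] = 121/2 = 60.500000.


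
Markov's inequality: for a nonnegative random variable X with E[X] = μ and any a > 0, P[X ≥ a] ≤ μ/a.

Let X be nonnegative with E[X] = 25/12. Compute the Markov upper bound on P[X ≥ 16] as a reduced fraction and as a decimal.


μ = E[X] = 25/12, a = 16.
Markov: P[X ≥ 16] ≤ μ/a = (25/12)/16 = 25/192.
Numerically: ≈ 0.130208.
(Since a = 16 > μ = 2.083333, the bound 25/192 is < 1 and informative.)

P[X ≥ 16] ≤ 25/192 ≈ 0.130208.


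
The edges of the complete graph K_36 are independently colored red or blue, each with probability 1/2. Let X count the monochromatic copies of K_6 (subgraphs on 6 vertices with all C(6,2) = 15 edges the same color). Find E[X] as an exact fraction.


Let X = Σ_S X_S over the C(36, 6) = 1947792 subsets S of size 6, where X_S = 1 if the K_6 on S is monochromatic.
For a fixed S, the K_6 on S has C(6, 2) = 15 edges. P[all 15 edges red] = (1/2)^15, and likewise for blue, so P[monochromatic] = 2·(1/2)^15 = 2^{1 − 15} = 1/16384.
By linearity: E[X] = C(36, 6) · 2^{1 − 15} = 1947792 · 1/16384 = 121737/1024.
Numerically: E[X] ≈ 118.8838.

E[X] = C(36,6)·2^(1−C(6,2)) = 121737/1024 ≈ 118.8838.


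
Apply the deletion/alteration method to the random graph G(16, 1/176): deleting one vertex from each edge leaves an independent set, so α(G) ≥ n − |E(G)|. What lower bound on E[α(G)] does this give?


E[|E(G)|] = C(16, 2)·p = 120 · (1/176) = 15/22.
E[α(G)] ≥ n − E[|E(G)|] = 16 − 15/22 = 337/22.
Numerically: ≈ 15.3182.
(This is only a lower bound; the true E[α(G)] may be larger.)

E[α(G)] ≥ 337/22 ≈ 15.3182.


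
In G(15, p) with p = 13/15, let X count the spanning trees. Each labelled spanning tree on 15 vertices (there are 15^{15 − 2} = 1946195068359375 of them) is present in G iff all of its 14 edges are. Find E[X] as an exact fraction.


K_15 has 15^{15 − 2} = 1946195068359375 labelled spanning trees.
For each such spanning tree H, let X_H = 1 if all 14 edges of H are present in G. Then P[X_H = 1] = p^{14} = (13/15)^{14} = 3937376385699289/29192926025390625.
By linearity: E[X] = Σ_H E[X_H] = 1946195068359375 · p^{14} = 1946195068359375 · 3937376385699289/29192926025390625 = 3937376385699289/15.
Numerically: E[X] ≈ 2.625e+14.

E[X] = 1946195068359375 · (13/15)^{14} = 3937376385699289/15 ≈ 2.625e+14.


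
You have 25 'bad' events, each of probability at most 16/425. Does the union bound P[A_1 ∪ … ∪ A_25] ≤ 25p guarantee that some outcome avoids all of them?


Union bound: P[∪_{i=1}^{25} A_i] ≤ Σ_i P[A_i] ≤ 25·p = 25·(16/425) = 16/17.
Numerically: 16/17 ≈ 0.94118.
Is 16/17 < 1? YES.
Since P[∪ A_i] ≤ 16/17 < 1, the complement has P[∩ A_i^c] ≥ 1 − 16/17 = 1/17 > 0, so some outcome avoids every A_i.

25·p = 16/17 ≈ 0.94118; existence CERTIFIED by the union bound.


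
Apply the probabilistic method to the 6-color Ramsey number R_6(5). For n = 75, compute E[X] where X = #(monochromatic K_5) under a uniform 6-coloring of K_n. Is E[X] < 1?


E[X] = C(75, 5) · 6^{1 − 10} = 17259390 · 6^{−9} = 17259390/10077696.
As a reduced fraction: E[X] = 958855/559872 ≈ 1.7126325.
Is E[X] < 1? NO.
Since E[X] ≥ 1, the first-moment bound is inconclusive at n = 75; it does NOT by itself certify R_6(5) > 75.

E[X] = 958855/559872 ≈ 1.7126325; E[X] ≥ 1; first-moment method inconclusive here.


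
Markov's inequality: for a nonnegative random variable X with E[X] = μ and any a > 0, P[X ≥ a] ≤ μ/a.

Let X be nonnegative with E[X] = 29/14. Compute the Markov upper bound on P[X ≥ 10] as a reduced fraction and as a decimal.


μ = E[X] = 29/14, a = 10.
Markov: P[X ≥ 10] ≤ μ/a = (29/14)/10 = 29/140.
Numerically: ≈ 0.207143.
(Since a = 10 > μ = 2.071429, the bound 29/140 is < 1 and informative.)

P[X ≥ 10] ≤ 29/140 ≈ 0.207143.


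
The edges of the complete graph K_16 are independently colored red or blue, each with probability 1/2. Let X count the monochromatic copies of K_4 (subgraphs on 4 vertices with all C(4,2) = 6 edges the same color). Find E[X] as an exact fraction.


Let X = Σ_S X_S over the C(16, 4) = 1820 subsets S of size 4, where X_S = 1 if the K_4 on S is monochromatic.
For a fixed S, the K_4 on S has C(4, 2) = 6 edges. P[all 6 edges red] = (1/2)^6, and likewise for blue, so P[monochromatic] = 2·(1/2)^6 = 2^{1 − 6} = 1/32.
Summing: E[X] = C(16, 4) · 2^{1 − 6} = 1820 · 1/32 = 455/8.
Numerically: E[X] ≈ 56.875.

E[X] = C(16,4)·2^(1−C(4,2)) = 455/8 ≈ 56.875.


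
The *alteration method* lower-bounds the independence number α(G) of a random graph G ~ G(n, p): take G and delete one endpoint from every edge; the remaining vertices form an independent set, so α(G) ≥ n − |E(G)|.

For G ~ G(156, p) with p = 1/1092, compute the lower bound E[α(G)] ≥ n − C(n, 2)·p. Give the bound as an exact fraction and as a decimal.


E[|E(G)|] = C(156, 2)·p = 12090 · (1/1092) = 155/14.
E[α(G)] ≥ n − E[|E(G)|] = 156 − 155/14 = 2029/14.
Numerically: ≈ 144.9286.
(This is only a lower bound; the true E[α(G)] may be larger.)

E[α(G)] ≥ 2029/14 ≈ 144.9286.


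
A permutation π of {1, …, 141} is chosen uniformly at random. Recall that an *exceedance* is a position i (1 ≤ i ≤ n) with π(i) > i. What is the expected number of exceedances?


Write X = Σ_{i=1}^{141} X_i, where X_i = 1_{π(i) > i}.
For each fixed i, π(i) is uniform over {1, …, 141} (marginal of a uniform permutation), so P[π(i) > i] = (n − i)/n. Summing: Σ_{i=1}^{141} (n − i)/n = (0 + 1 + … + 140)/141 = 141(141 − 1)/(2·141) = (141 − 1)/2.
Hence E[X] = Σ_{i=1}^{141} (141 − i)/141 = 70 ≈ 70.0000.

E[X] = 70 = 70.0000.


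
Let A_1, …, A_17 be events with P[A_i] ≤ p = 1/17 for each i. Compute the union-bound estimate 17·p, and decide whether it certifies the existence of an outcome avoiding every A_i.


Union bound: P[∪_{i=1}^{17} A_i] ≤ Σ_i P[A_i] ≤ 17·p = 17·(1/17) = 1.
Numerically: 1 ≈ 1.000.
Is 1 < 1? NO.
Since the bound 1 is ≥ 1, the union bound is uninformative here; it does NOT by itself certify existence.

17·p = 1 ≈ 1.000; existence NOT certified by the union bound.


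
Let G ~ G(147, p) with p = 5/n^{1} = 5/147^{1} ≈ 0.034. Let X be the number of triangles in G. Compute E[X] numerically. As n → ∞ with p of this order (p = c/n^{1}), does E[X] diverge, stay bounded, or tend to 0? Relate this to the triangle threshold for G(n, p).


Number of potential triangles: C(147, 3) = 518665.
Each occurs with probability p³ ≈ (0.034)³ ≈ 3.93512e-05.
By linearity: E[X] = C(147, 3)·p³ ≈ 518665 · 3.93512e-05 ≈ 20.410.
Here α = 1, so p = 5/n is exactly at the triangle threshold p ~ 1/n. Asymptotically E[X] → c³/6 = 5³/6 = 125/6 ≈ 20.833, a bounded constant. In this regime the triangle count is asymptotically Poisson(c³/6).

E[X] ≈ 20.410; in regime p = Θ(1/n^{1}) E[X] stays bounded (at the triangle threshold p ~ 1/n).


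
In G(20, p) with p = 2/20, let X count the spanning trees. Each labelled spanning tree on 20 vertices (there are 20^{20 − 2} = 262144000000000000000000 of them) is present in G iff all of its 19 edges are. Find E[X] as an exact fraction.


K_20 has 20^{20 − 2} = 262144000000000000000000 labelled spanning trees.
For each such spanning tree H, let X_H = 1 if all 19 edges of H are present in G. Then P[X_H = 1] = p^{19} = (1/10)^{19} = 1/10000000000000000000.
Summing the indicators: E[X] = Σ_H E[X_H] = 262144000000000000000000 · p^{19} = 262144000000000000000000 · 1/10000000000000000000 = 131072/5.
Numerically: E[X] ≈ 26214.4.

E[X] = 262144000000000000000000 · (1/10)^{19} = 131072/5 ≈ 26214.4.


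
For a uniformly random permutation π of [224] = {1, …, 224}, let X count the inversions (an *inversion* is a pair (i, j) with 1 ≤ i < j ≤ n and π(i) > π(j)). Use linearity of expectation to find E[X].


Write X = Σ X_I over the C(224, 2) = 24976 pairs i < j, with X_I the indicator of one inversion.
There are 24976 indicators.
For each fixed pair i < j, the values π(i) and π(j) are two distinct elements of {1, …, 224} in uniformly random order; by symmetry P[π(i) > π(j)] = 1/2.
By linearity: E[X] = 24976 · (1/2) = C(224, 2) · (1/2) = 24976/2 = 12488 ≈ 12488.000.

E[X] = 12488 = 12488.000.


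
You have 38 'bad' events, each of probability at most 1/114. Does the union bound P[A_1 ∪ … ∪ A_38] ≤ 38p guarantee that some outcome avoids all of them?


Union bound: P[∪_{i=1}^{38} A_i] ≤ Σ_i P[A_i] ≤ 38·p = 38·(1/114) = 1/3.
Numerically: 1/3 ≈ 0.333.
Is 1/3 < 1? YES.
Since P[∪ A_i] ≤ 1/3 < 1, the complement has P[∩ A_i^c] ≥ 1 − 1/3 = 2/3 > 0, so some outcome avoids every A_i.

38·p = 1/3 ≈ 0.333; existence CERTIFIED by the union bound.


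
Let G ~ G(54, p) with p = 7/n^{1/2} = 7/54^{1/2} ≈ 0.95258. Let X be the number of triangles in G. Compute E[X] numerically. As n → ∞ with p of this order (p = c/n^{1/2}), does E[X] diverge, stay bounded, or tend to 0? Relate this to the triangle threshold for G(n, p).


Number of potential triangles: C(54, 3) = 24804.
Each occurs with probability p³ ≈ (0.95258)³ ≈ 8.6437755e-01.
By linearity: E[X] = C(54, 3)·p³ ≈ 24804 · 8.6437755e-01 ≈ 21440.02083.
Since α = 1/2 < 1, p = c/n^{1/2} ≫ 1/n is above the triangle threshold p ~ 1/n. Asymptotically E[X] ~ (c³/6)·n^{3(1−α)} = (7³/6)·n^{1.5} → ∞; triangles are abundant w.h.p.

E[X] ≈ 21440.02083; in regime p = Θ(1/n^{1/2}) E[X] diverges (above the triangle threshold p ~ 1/n).


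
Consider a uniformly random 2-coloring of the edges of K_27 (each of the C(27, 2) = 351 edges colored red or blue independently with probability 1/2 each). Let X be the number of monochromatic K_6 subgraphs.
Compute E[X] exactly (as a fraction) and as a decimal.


Let X = Σ_S X_S over the C(27, 6) = 296010 subsets S of size 6, where X_S = 1 if the K_6 on S is monochromatic.
For a fixed S, the K_6 on S has C(6, 2) = 15 edges. P[all 15 edges red] = (1/2)^15, and likewise for blue, so P[monochromatic] = 2·(1/2)^15 = 2^{1 − 15} = 1/16384.
By linearity: E[X] = C(27, 6) · 2^{1 − 15} = 296010 · 1/16384 = 148005/8192.
Numerically: E[X] ≈ 18.067017.

E[X] = C(27,6)·2^(1−C(6,2)) = 148005/8192 ≈ 18.067017.


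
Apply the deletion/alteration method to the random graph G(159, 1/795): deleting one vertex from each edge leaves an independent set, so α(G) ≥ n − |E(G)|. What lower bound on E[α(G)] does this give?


E[|E(G)|] = C(159, 2)·p = 12561 · (1/795) = 79/5.
E[α(G)] ≥ n − E[|E(G)|] = 159 − 79/5 = 716/5.
Numerically: ≈ 143.200.
(This is only a lower bound; the true E[α(G)] may be larger.)

E[α(G)] ≥ 716/5 ≈ 143.200.


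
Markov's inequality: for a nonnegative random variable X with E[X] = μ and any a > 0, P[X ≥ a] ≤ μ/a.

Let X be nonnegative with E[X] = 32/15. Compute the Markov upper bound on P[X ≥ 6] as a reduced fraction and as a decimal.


μ = E[X] = 32/15, a = 6.
Markov: P[X ≥ 6] ≤ μ/a = (32/15)/6 = 16/45.
Numerically: ≈ 0.35556.
(Since a = 6 > μ = 2.13333, the bound 16/45 is < 1 and informative.)

P[X ≥ 6] ≤ 16/45 ≈ 0.35556.


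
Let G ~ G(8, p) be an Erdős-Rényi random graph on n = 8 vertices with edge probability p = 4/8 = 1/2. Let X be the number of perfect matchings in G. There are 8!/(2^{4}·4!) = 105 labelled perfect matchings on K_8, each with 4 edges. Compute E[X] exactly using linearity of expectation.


K_8 has 8!/(2^{4}·4!) = 105 labelled perfect matchings.
For each such perfect matching H, let X_H = 1 if all 4 edges of H are present in G. Then P[X_H = 1] = p^{4} = (1/2)^{4} = 1/16.
By linearity of expectation: E[X] = Σ_H E[X_H] = 105 · p^{4} = 105 · 1/16 = 105/16.
Numerically: E[X] ≈ 6.56.

E[X] = 105 · (1/2)^{4} = 105/16 ≈ 6.56.


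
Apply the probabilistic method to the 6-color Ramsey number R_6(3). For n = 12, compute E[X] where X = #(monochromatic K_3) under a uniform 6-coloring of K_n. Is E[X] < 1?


E[X] = C(12, 3) · 6^{1 − 3} = 220 · 6^{−2} = 220/36.
As a reduced fraction: E[X] = 55/9 ≈ 6.1111.
Is E[X] < 1? NO.
Since E[X] ≥ 1, the first-moment bound is inconclusive at n = 12; it does NOT by itself certify R_6(3) > 12.

E[X] = 55/9 ≈ 6.1111; E[X] ≥ 1; first-moment method inconclusive here.


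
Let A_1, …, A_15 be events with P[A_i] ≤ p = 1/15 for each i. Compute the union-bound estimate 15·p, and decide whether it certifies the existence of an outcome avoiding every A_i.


Union bound: P[∪_{i=1}^{15} A_i] ≤ Σ_i P[A_i] ≤ 15·p = 15·(1/15) = 1.
Numerically: 1 ≈ 1.0000.
Is 1 < 1? NO.
Since the bound 1 is ≥ 1, the union bound is uninformative here; it does NOT by itself certify existence.

15·p = 1 ≈ 1.0000; existence NOT certified by the union bound.


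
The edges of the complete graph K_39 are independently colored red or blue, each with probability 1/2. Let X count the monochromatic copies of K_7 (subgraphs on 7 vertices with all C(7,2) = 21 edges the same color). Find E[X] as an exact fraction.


Let X = Σ_S X_S over the C(39, 7) = 15380937 subsets S of size 7, where X_S = 1 if the K_7 on S is monochromatic.
For a fixed S, the K_7 on S has C(7, 2) = 21 edges. P[all 21 edges red] = (1/2)^21, and likewise for blue, so P[monochromatic] = 2·(1/2)^21 = 2^{1 − 21} = 1/1048576.
By linearity: E[X] = C(39, 7) · 2^{1 − 21} = 15380937 · 1/1048576 = 15380937/1048576.
Numerically: E[X] ≈ 14.668.

E[X] = C(39,7)·2^(1−C(7,2)) = 15380937/1048576 ≈ 14.668.


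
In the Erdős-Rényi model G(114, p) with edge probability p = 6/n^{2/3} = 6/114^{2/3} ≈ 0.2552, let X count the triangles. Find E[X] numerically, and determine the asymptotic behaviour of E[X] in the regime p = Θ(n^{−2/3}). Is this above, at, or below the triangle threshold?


Number of potential triangles: C(114, 3) = 240464.
Each occurs with probability p³ ≈ (0.2552)³ ≈ 1.662050e-02.
By linearity: E[X] = C(114, 3)·p³ ≈ 240464 · 1.662050e-02 ≈ 3996.6316.
Since α = 2/3 < 1, p = c/n^{2/3} ≫ 1/n is above the triangle threshold p ~ 1/n. Asymptotically E[X] ~ (c³/6)·n^{3(1−α)} = (6³/6)·n^{1} → ∞; triangles are abundant w.h.p.

E[X] ≈ 3996.6316; in regime p = Θ(1/n^{2/3}) E[X] diverges (above the triangle threshold p ~ 1/n).


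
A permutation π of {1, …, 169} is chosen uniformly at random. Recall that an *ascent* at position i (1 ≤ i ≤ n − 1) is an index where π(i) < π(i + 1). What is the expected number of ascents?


Write X = Σ X_I over i = 1, …, 168, with X_I the indicator of one ascent.
There are 168 indicators.
For each fixed i, the pair (π(i), π(i+1)) is a uniformly random ordered pair of distinct values from {1, …, 169}; by symmetry P[π(i) < π(i+1)] = 1/2.
By linearity: E[X] = 168 · (1/2) = (169 − 1) · (1/2) = 84 ≈ 84.0000.

E[X] = 84 = 84.0000.


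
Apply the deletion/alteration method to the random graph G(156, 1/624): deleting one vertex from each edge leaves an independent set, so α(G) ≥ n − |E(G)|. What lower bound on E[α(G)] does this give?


E[|E(G)|] = C(156, 2)·p = 12090 · (1/624) = 155/8.
E[α(G)] ≥ n − E[|E(G)|] = 156 − 155/8 = 1093/8.
Numerically: ≈ 136.625000.
(This is only a lower bound; the true E[α(G)] may be larger.)

E[α(G)] ≥ 1093/8 ≈ 136.625000.


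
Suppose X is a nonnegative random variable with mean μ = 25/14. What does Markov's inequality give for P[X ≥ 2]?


μ = E[X] = 25/14, a = 2.
Markov: P[X ≥ 2] ≤ μ/a = (25/14)/2 = 25/28.
Numerically: ≈ 0.8929.
(Since a = 2 > μ = 1.7857, the bound 25/28 is < 1 and informative.)

P[X ≥ 2] ≤ 25/28 ≈ 0.8929.


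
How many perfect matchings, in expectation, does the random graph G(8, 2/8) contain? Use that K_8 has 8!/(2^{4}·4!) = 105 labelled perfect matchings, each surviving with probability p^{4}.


K_8 has 8!/(2^{4}·4!) = 105 labelled perfect matchings.
For each such perfect matching H, let X_H = 1 if all 4 edges of H are present in G. Then P[X_H = 1] = p^{4} = (1/4)^{4} = 1/256.
By linearity: E[X] = Σ_H E[X_H] = 105 · p^{4} = 105 · 1/256 = 105/256.
Numerically: E[X] ≈ 0.41.

E[X] = 105 · (1/4)^{4} = 105/256 ≈ 0.41.


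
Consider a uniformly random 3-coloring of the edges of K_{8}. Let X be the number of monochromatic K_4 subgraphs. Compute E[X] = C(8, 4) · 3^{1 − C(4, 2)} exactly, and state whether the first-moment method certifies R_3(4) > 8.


E[X] = C(8, 4) · 3^{1 − 6} = 70 · 3^{−5} = 70/243.
As a reduced fraction: E[X] = 70/243 ≈ 0.2881.
Is E[X] < 1? YES.
Since E[X] < 1, there exists a 3-coloring of K_{8} with no monochromatic K_4; hence R_3(4) > 8.

E[X] = 70/243 ≈ 0.2881; E[X] < 1, so R_3(4) > 8.


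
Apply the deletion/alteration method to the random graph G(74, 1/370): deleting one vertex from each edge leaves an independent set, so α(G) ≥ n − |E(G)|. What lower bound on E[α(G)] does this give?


E[|E(G)|] = C(74, 2)·p = 2701 · (1/370) = 73/10.
E[α(G)] ≥ n − E[|E(G)|] = 74 − 73/10 = 667/10.
Numerically: ≈ 66.700.
(This is only a lower bound; the true E[α(G)] may be larger.)

E[α(G)] ≥ 667/10 ≈ 66.700.


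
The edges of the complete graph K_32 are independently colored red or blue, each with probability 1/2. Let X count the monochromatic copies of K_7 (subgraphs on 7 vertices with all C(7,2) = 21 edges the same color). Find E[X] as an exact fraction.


Let X = Σ_S X_S over the C(32, 7) = 3365856 subsets S of size 7, where X_S = 1 if the K_7 on S is monochromatic.
For a fixed S, the K_7 on S has C(7, 2) = 21 edges. P[all 21 edges red] = (1/2)^21, and likewise for blue, so P[monochromatic] = 2·(1/2)^21 = 2^{1 − 21} = 1/1048576.
By linearity of expectation: E[X] = C(32, 7) · 2^{1 − 21} = 3365856 · 1/1048576 = 105183/32768.
Numerically: E[X] ≈ 3.210.

E[X] = C(32,7)·2^(1−C(7,2)) = 105183/32768 ≈ 3.210.


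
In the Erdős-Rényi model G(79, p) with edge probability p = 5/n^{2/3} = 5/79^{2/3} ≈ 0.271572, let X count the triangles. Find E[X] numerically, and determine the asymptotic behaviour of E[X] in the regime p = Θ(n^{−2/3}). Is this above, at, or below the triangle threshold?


Number of potential triangles: C(79, 3) = 79079.
Each occurs with probability p³ ≈ (0.271572)³ ≈ 2.00288415e-02.
By linearity: E[X] = C(79, 3)·p³ ≈ 79079 · 2.00288415e-02 ≈ 1583.860759.
Since α = 2/3 < 1, p = c/n^{2/3} ≫ 1/n is above the triangle threshold p ~ 1/n. Asymptotically E[X] ~ (c³/6)·n^{3(1−α)} = (5³/6)·n^{1} → ∞; triangles are abundant w.h.p.

E[X] ≈ 1583.860759; in regime p = Θ(1/n^{2/3}) E[X] diverges (above the triangle threshold p ~ 1/n).


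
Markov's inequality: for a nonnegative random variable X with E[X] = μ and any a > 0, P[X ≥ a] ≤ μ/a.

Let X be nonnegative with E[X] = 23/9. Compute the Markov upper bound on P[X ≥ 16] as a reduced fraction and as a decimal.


μ = E[X] = 23/9, a = 16.
Markov: P[X ≥ 16] ≤ μ/a = (23/9)/16 = 23/144.
Numerically: ≈ 0.1597.
(Since a = 16 > μ = 2.5556, the bound 23/144 is < 1 and informative.)

P[X ≥ 16] ≤ 23/144 ≈ 0.1597.


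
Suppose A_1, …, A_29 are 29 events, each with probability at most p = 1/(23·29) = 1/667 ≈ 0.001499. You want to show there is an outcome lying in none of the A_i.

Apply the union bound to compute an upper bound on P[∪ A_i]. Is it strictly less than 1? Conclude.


Union bound: P[∪_{i=1}^{29} A_i] ≤ Σ_i P[A_i] ≤ 29·p = 29·(1/667) = 1/23.
Numerically: 1/23 ≈ 0.043478.
Is 1/23 < 1? YES.
Since P[∪ A_i] ≤ 1/23 < 1, the complement has P[∩ A_i^c] ≥ 1 − 1/23 = 22/23 > 0, so some outcome avoids every A_i.

29·p = 1/23 ≈ 0.043478; existence CERTIFIED by the union bound.


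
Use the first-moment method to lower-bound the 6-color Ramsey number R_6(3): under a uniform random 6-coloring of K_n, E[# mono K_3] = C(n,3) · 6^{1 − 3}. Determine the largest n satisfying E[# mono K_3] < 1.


We need C(n, 3) · 6^{1 − 3} < 1, i.e. C(n, 3) < 6^{3 − 1} = 36.
Check values of n near the boundary:
  n = 4: C(4, 3) = 4; 4 < 36? YES
  n = 5: C(5, 3) = 10; 10 < 36? YES
  n = 6: C(6, 3) = 20; 20 < 36? YES
  n = 7: C(7, 3) = 35; 35 < 36? YES
  n = 8: C(8, 3) = 56; 56 < 36? NO
  n = 9: C(9, 3) = 84; 84 < 36? NO
  n = 10: C(10, 3) = 120; 120 < 36? NO
The largest n with C(n, 3) < 36 is n = 7 (where E[X] = 35/36 ≈ 0.9722222). Hence R_6(3) > 7, i.e. R_6(3) ≥ 8.

Largest n = 7; hence R_6(3) > 7.


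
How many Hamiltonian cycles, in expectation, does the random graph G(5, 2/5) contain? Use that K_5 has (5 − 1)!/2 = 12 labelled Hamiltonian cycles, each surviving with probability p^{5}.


K_5 has (5 − 1)!/2 = 12 labelled Hamiltonian cycles.
For each such Hamiltonian cycle H, let X_H = 1 if all 5 edges of H are present in G. Then P[X_H = 1] = p^{5} = (2/5)^{5} = 32/3125.
By linearity: E[X] = Σ_H E[X_H] = 12 · p^{5} = 12 · 32/3125 = 384/3125.
Numerically: E[X] ≈ 0.12288.

E[X] = 12 · (2/5)^{5} = 384/3125 ≈ 0.12288.


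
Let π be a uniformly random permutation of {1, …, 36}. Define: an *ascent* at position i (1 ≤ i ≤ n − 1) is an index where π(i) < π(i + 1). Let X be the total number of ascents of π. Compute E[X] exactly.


Write X = Σ X_I over i = 1, …, 35, with X_I the indicator of one ascent.
There are 35 indicators.
For each fixed i, the pair (π(i), π(i+1)) is a uniformly random ordered pair of distinct values from {1, …, 36}; by symmetry P[π(i) < π(i+1)] = 1/2.
By linearity: E[X] = 35 · (1/2) = (36 − 1) · (1/2) = 35/2 ≈ 17.5000.

E[X] = 35/2 = 17.5000.


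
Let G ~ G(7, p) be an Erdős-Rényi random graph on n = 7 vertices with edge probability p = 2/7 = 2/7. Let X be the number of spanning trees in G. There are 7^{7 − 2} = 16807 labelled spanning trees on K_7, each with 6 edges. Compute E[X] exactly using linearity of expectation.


K_7 has 7^{7 − 2} = 16807 labelled spanning trees.
For each such spanning tree H, let X_H = 1 if all 6 edges of H are present in G. Then P[X_H = 1] = p^{6} = (2/7)^{6} = 64/117649.
By linearity of expectation: E[X] = Σ_H E[X_H] = 16807 · p^{6} = 16807 · 64/117649 = 64/7.
Numerically: E[X] ≈ 9.14.

E[X] = 16807 · (2/7)^{6} = 64/7 ≈ 9.14.


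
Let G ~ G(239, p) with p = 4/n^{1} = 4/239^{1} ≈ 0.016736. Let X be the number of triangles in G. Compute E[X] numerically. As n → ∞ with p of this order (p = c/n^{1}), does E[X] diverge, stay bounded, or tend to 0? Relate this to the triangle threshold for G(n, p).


Number of potential triangles: C(239, 3) = 2246839.
Each occurs with probability p³ ≈ (0.016736)³ ≈ 4.6879856e-06.
By linearity: E[X] = C(239, 3)·p³ ≈ 2246839 · 4.6879856e-06 ≈ 10.53315.
Here α = 1, so p = 4/n is exactly at the triangle threshold p ~ 1/n. Asymptotically E[X] → c³/6 = 4³/6 = 32/3 ≈ 10.66667, a bounded constant. In this regime the triangle count is asymptotically Poisson(c³/6).

E[X] ≈ 10.53315; in regime p = Θ(1/n^{1}) E[X] stays bounded (at the triangle threshold p ~ 1/n).


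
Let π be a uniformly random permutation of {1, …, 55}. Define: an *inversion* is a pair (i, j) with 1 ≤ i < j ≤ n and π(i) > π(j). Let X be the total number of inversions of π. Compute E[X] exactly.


Write X = Σ X_I over the C(55, 2) = 1485 pairs i < j, with X_I the indicator of one inversion.
There are 1485 indicators.
For each fixed pair i < j, the values π(i) and π(j) are two distinct elements of {1, …, 55} in uniformly random order; by symmetry P[π(i) > π(j)] = 1/2.
By linearity: E[X] = 1485 · (1/2) = C(55, 2) · (1/2) = 1485/2 = 1485/2 ≈ 742.500.

E[X] = 1485/2 = 742.500.


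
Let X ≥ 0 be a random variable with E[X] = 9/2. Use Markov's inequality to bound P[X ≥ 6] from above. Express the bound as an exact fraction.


μ = E[X] = 9/2, a = 6.
Markov: P[X ≥ 6] ≤ μ/a = (9/2)/6 = 3/4.
Numerically: ≈ 0.750000.
(Since a = 6 > μ = 4.500000, the bound 3/4 is < 1 and informative.)

P[X ≥ 6] ≤ 3/4 ≈ 0.750000.


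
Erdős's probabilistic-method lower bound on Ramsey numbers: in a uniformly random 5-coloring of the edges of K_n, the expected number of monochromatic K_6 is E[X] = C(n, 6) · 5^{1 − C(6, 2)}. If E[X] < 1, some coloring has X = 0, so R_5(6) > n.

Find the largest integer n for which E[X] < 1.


We need C(n, 6) · 5^{1 − 15} < 1, i.e. C(n, 6) < 5^{15 − 1} = 6103515625.
Check values of n near the boundary:
  n = 128: C(128, 6) = 5423611200; 5423611200 < 6103515625? YES
  n = 129: C(129, 6) = 5688177600; 5688177600 < 6103515625? YES
  n = 130: C(130, 6) = 5963412000; 5963412000 < 6103515625? YES
  n = 131: C(131, 6) = 6249655776; 6249655776 < 6103515625? NO
  n = 132: C(132, 6) = 6547258432; 6547258432 < 6103515625? NO
  n = 133: C(133, 6) = 6856577728; 6856577728 < 6103515625? NO
The largest n with C(n, 6) < 6103515625 is n = 130 (where E[X] = 47707296/48828125 ≈ 0.9770). Hence R_5(6) > 130, i.e. R_5(6) ≥ 131.

Largest n = 130; hence R_5(6) > 130.


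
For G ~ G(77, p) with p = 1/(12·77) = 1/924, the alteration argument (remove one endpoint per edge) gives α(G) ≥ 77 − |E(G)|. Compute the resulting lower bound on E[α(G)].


E[|E(G)|] = C(77, 2)·p = 2926 · (1/924) = 19/6.
E[α(G)] ≥ n − E[|E(G)|] = 77 − 19/6 = 443/6.
Numerically: ≈ 73.833.
(This is only a lower bound; the true E[α(G)] may be larger.)

E[α(G)] ≥ 443/6 ≈ 73.833.


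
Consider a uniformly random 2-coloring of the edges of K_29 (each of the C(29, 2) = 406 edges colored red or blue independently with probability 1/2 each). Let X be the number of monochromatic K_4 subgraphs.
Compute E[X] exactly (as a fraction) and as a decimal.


Let X = Σ_S X_S over the C(29, 4) = 23751 subsets S of size 4, where X_S = 1 if the K_4 on S is monochromatic.
For a fixed S, the K_4 on S has C(4, 2) = 6 edges. P[all 6 edges red] = (1/2)^6, and likewise for blue, so P[monochromatic] = 2·(1/2)^6 = 2^{1 − 6} = 1/32.
By linearity of expectation: E[X] = C(29, 4) · 2^{1 − 6} = 23751 · 1/32 = 23751/32.
Numerically: E[X] ≈ 742.218750.

E[X] = C(29,4)·2^(1−C(4,2)) = 23751/32 ≈ 742.218750.


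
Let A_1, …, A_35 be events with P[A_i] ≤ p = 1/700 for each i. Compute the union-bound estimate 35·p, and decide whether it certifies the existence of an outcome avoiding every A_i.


Union bound: P[∪_{i=1}^{35} A_i] ≤ Σ_i P[A_i] ≤ 35·p = 35·(1/700) = 1/20.
Numerically: 1/20 ≈ 0.050000.
Is 1/20 < 1? YES.
Since P[∪ A_i] ≤ 1/20 < 1, the complement has P[∩ A_i^c] ≥ 1 − 1/20 = 19/20 > 0, so some outcome avoids every A_i.

35·p = 1/20 ≈ 0.050000; existence CERTIFIED by the union bound.


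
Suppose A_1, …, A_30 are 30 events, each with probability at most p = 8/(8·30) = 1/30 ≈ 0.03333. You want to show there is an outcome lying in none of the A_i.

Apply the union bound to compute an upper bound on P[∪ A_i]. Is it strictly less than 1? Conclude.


Union bound: P[∪_{i=1}^{30} A_i] ≤ Σ_i P[A_i] ≤ 30·p = 30·(1/30) = 1.
Numerically: 1 ≈ 1.00000.
Is 1 < 1? NO.
Since the bound 1 is ≥ 1, the union bound is uninformative here; it does NOT by itself certify existence.

30·p = 1 ≈ 1.00000; existence NOT certified by the union bound.


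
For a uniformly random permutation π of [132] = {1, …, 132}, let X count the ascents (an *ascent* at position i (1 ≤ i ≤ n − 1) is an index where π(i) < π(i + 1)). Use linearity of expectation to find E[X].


Write X = Σ X_I over i = 1, …, 131, with X_I the indicator of one ascent.
There are 131 indicators.
For each fixed i, the pair (π(i), π(i+1)) is a uniformly random ordered pair of distinct values from {1, …, 132}; by symmetry P[π(i) < π(i+1)] = 1/2.
By linearity: E[X] = 131 · (1/2) = (132 − 1) · (1/2) = 131/2 ≈ 65.500.

E[X] = 131/2 = 65.500.


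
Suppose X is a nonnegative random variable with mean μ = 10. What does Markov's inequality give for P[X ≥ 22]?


μ = E[X] = 10, a = 22.
Markov: P[X ≥ 22] ≤ μ/a = (10)/22 = 5/11.
Numerically: ≈ 0.455.
(Since a = 22 > μ = 10.000, the bound 5/11 is < 1 and informative.)

P[X ≥ 22] ≤ 5/11 ≈ 0.455.


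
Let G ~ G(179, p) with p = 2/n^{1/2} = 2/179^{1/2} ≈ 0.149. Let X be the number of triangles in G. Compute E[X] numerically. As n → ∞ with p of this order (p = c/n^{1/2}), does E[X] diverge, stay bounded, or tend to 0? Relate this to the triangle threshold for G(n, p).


Number of potential triangles: C(179, 3) = 939929.
Each occurs with probability p³ ≈ (0.149)³ ≈ 3.34049e-03.
By linearity: E[X] = C(179, 3)·p³ ≈ 939929 · 3.34049e-03 ≈ 3139.825.
Since α = 1/2 < 1, p = c/n^{1/2} ≫ 1/n is above the triangle threshold p ~ 1/n. Asymptotically E[X] ~ (c³/6)·n^{3(1−α)} = (2³/6)·n^{1.5} → ∞; triangles are abundant w.h.p.

E[X] ≈ 3139.825; in regime p = Θ(1/n^{1/2}) E[X] diverges (above the triangle threshold p ~ 1/n).


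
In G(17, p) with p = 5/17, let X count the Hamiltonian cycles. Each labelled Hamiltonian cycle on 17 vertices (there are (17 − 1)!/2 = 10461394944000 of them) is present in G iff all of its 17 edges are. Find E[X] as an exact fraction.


K_17 has (17 − 1)!/2 = 10461394944000 labelled Hamiltonian cycles.
For each such Hamiltonian cycle H, let X_H = 1 if all 17 edges of H are present in G. Then P[X_H = 1] = p^{17} = (5/17)^{17} = 762939453125/827240261886336764177.
By linearity of expectation: E[X] = Σ_H E[X_H] = 10461394944000 · p^{17} = 10461394944000 · 762939453125/827240261886336764177 = 7981410937500000000000000/827240261886336764177.
Numerically: E[X] ≈ 9648.

E[X] = 10461394944000 · (5/17)^{17} = 7981410937500000000000000/827240261886336764177 ≈ 9648.


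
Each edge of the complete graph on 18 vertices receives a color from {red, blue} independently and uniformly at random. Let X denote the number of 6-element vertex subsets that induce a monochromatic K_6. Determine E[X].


Let X = Σ_S X_S over the C(18, 6) = 18564 subsets S of size 6, where X_S = 1 if the K_6 on S is monochromatic.
For a fixed S, the K_6 on S has C(6, 2) = 15 edges. P[all 15 edges red] = (1/2)^15, and likewise for blue, so P[monochromatic] = 2·(1/2)^15 = 2^{1 − 15} = 1/16384.
By linearity of expectation: E[X] = C(18, 6) · 2^{1 − 15} = 18564 · 1/16384 = 4641/4096.
Numerically: E[X] ≈ 1.133057.

E[X] = C(18,6)·2^(1−C(6,2)) = 4641/4096 ≈ 1.133057.


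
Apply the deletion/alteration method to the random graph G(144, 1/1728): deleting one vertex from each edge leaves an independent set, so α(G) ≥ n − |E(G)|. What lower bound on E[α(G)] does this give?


E[|E(G)|] = C(144, 2)·p = 10296 · (1/1728) = 143/24.
E[α(G)] ≥ n − E[|E(G)|] = 144 − 143/24 = 3313/24.
Numerically: ≈ 138.041667.
(This is only a lower bound; the true E[α(G)] may be larger.)

E[α(G)] ≥ 3313/24 ≈ 138.041667.


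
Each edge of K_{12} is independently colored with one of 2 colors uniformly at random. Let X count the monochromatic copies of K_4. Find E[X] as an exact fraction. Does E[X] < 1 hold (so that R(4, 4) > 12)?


E[X] = C(12, 4) · 2^{1 − 6} = 495 · 2^{−5} = 495/32.
As a reduced fraction: E[X] = 495/32 ≈ 15.4687500.
Is E[X] < 1? NO.
Since E[X] ≥ 1, the first-moment bound is inconclusive at n = 12; it does NOT by itself certify R(4, 4) > 12.

E[X] = 495/32 ≈ 15.4687500; E[X] ≥ 1; first-moment method inconclusive here.


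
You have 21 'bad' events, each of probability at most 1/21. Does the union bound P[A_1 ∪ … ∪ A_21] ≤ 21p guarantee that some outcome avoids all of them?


Union bound: P[∪_{i=1}^{21} A_i] ≤ Σ_i P[A_i] ≤ 21·p = 21·(1/21) = 1.
Numerically: 1 ≈ 1.00000.
Is 1 < 1? NO.
Since the bound 1 is ≥ 1, the union bound is uninformative here; it does NOT by itself certify existence.

21·p = 1 ≈ 1.00000; existence NOT certified by the union bound.


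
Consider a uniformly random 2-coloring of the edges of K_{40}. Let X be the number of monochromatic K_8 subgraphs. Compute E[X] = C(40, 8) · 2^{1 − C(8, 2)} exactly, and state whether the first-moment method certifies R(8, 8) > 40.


E[X] = C(40, 8) · 2^{1 − 28} = 76904685 · 2^{−27} = 76904685/134217728.
As a reduced fraction: E[X] = 76904685/134217728 ≈ 0.57298.
Is E[X] < 1? YES.
Since E[X] < 1, there exists a 2-coloring of K_{40} with no monochromatic K_8; hence R(8, 8) > 40.

E[X] = 76904685/134217728 ≈ 0.57298; E[X] < 1, so R(8, 8) > 40.


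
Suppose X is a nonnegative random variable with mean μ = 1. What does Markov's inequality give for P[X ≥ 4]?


μ = E[X] = 1, a = 4.
Markov: P[X ≥ 4] ≤ μ/a = (1)/4 = 1/4.
Numerically: ≈ 0.250.
(Since a = 4 > μ = 1.000, the bound 1/4 is < 1 and informative.)

P[X ≥ 4] ≤ 1/4 ≈ 0.250.


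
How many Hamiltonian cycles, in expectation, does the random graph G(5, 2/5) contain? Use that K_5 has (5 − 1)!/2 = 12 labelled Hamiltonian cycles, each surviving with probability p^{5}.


K_5 has (5 − 1)!/2 = 12 labelled Hamiltonian cycles.
For each such Hamiltonian cycle H, let X_H = 1 if all 5 edges of H are present in G. Then P[X_H = 1] = p^{5} = (2/5)^{5} = 32/3125.
By linearity of expectation: E[X] = Σ_H E[X_H] = 12 · p^{5} = 12 · 32/3125 = 384/3125.
Numerically: E[X] ≈ 0.1229.

E[X] = 12 · (2/5)^{5} = 384/3125 ≈ 0.1229.


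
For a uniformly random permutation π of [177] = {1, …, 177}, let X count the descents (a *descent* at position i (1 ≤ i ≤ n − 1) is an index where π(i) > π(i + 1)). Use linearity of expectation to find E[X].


Write X = Σ X_I over i = 1, …, 176, with X_I the indicator of one descent.
There are 176 indicators.
For each fixed i, the pair (π(i), π(i+1)) is a uniformly random ordered pair of distinct values from {1, …, 177}; by symmetry P[π(i) > π(i+1)] = 1/2.
By linearity: E[X] = 176 · (1/2) = (177 − 1) · (1/2) = 88 ≈ 88.0000.

E[X] = 88 = 88.0000.


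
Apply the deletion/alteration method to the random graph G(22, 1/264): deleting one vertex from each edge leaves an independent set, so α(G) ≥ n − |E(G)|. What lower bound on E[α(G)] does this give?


E[|E(G)|] = C(22, 2)·p = 231 · (1/264) = 7/8.
E[α(G)] ≥ n − E[|E(G)|] = 22 − 7/8 = 169/8.
Numerically: ≈ 21.125.
(This is only a lower bound; the true E[α(G)] may be larger.)

E[α(G)] ≥ 169/8 ≈ 21.125.


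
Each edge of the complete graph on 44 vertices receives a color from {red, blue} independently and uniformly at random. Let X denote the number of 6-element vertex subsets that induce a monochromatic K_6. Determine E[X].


Let X = Σ_S X_S over the C(44, 6) = 7059052 subsets S of size 6, where X_S = 1 if the K_6 on S is monochromatic.
For a fixed S, the K_6 on S has C(6, 2) = 15 edges. P[all 15 edges red] = (1/2)^15, and likewise for blue, so P[monochromatic] = 2·(1/2)^15 = 2^{1 − 15} = 1/16384.
By linearity: E[X] = C(44, 6) · 2^{1 − 15} = 7059052 · 1/16384 = 1764763/4096.
Numerically: E[X] ≈ 430.8503.

E[X] = C(44,6)·2^(1−C(6,2)) = 1764763/4096 ≈ 430.8503.


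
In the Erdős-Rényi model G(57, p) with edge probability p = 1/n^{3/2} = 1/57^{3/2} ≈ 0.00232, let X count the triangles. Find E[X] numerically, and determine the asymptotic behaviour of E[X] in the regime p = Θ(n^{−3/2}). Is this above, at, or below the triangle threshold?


Number of potential triangles: C(57, 3) = 29260.
Each occurs with probability p³ ≈ (0.00232)³ ≈ 1.25477e-08.
By linearity: E[X] = C(57, 3)·p³ ≈ 29260 · 1.25477e-08 ≈ 0.000.
Since α = 3/2 > 1, p = c/n^{3/2} = o(1/n) is below the triangle threshold p ~ 1/n. Asymptotically E[X] ~ (c³/6)·n^{3(1−α)} = (1³/6)·n^{-1.5} → 0, so by Markov's inequality G has no triangles w.h.p.

E[X] ≈ 0.000; in regime p = Θ(1/n^{3/2}) E[X] tends to 0 (below the triangle threshold p ~ 1/n).


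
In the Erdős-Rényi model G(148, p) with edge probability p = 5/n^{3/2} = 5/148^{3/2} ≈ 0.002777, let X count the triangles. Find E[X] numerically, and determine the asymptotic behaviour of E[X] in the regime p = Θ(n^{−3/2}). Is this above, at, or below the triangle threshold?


Number of potential triangles: C(148, 3) = 529396.
Each occurs with probability p³ ≈ (0.002777)³ ≈ 2.1415701e-08.
By linearity: E[X] = C(148, 3)·p³ ≈ 529396 · 2.1415701e-08 ≈ 0.01134.
Since α = 3/2 > 1, p = c/n^{3/2} = o(1/n) is below the triangle threshold p ~ 1/n. Asymptotically E[X] ~ (c³/6)·n^{3(1−α)} = (5³/6)·n^{-1.5} → 0, so by Markov's inequality G has no triangles w.h.p.

E[X] ≈ 0.01134; in regime p = Θ(1/n^{3/2}) E[X] tends to 0 (below the triangle threshold p ~ 1/n).


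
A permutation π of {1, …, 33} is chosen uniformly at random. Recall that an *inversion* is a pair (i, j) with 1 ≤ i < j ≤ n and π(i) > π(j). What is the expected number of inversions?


Write X = Σ X_I over the C(33, 2) = 528 pairs i < j, with X_I the indicator of one inversion.
There are 528 indicators.
For each fixed pair i < j, the values π(i) and π(j) are two distinct elements of {1, …, 33} in uniformly random order; by symmetry P[π(i) > π(j)] = 1/2.
By linearity: E[X] = 528 · (1/2) = C(33, 2) · (1/2) = 528/2 = 264 ≈ 264.00000.

E[X] = 264 = 264.00000.


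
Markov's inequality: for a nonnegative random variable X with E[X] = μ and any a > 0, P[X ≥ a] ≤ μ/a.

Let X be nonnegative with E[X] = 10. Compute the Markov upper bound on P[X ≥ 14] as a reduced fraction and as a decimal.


μ = E[X] = 10, a = 14.
Markov: P[X ≥ 14] ≤ μ/a = (10)/14 = 5/7.
Numerically: ≈ 0.71429.
(Since a = 14 > μ = 10.00000, the bound 5/7 is < 1 and informative.)

P[X ≥ 14] ≤ 5/7 ≈ 0.71429.


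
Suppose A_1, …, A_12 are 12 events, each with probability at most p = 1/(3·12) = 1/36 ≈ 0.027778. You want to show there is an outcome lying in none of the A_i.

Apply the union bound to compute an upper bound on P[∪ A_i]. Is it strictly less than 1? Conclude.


Union bound: P[∪_{i=1}^{12} A_i] ≤ Σ_i P[A_i] ≤ 12·p = 12·(1/36) = 1/3.
Numerically: 1/3 ≈ 0.333333.
Is 1/3 < 1? YES.
Since P[∪ A_i] ≤ 1/3 < 1, the complement has P[∩ A_i^c] ≥ 1 − 1/3 = 2/3 > 0, so some outcome avoids every A_i.

12·p = 1/3 ≈ 0.333333; existence CERTIFIED by the union bound.


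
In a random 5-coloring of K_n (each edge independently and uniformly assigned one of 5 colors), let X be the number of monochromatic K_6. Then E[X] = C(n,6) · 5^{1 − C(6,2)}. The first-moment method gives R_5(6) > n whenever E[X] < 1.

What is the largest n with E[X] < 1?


We need C(n, 6) · 5^{1 − 15} < 1, i.e. C(n, 6) < 5^{15 − 1} = 6103515625.
Check values of n near the boundary:
  n = 124: C(124, 6) = 4465475476; 4465475476 < 6103515625? YES
  n = 125: C(125, 6) = 4690625500; 4690625500 < 6103515625? YES
  n = 126: C(126, 6) = 4925156775; 4925156775 < 6103515625? YES
  n = 127: C(127, 6) = 5169379425; 5169379425 < 6103515625? YES
  n = 128: C(128, 6) = 5423611200; 5423611200 < 6103515625? YES
  n = 129: C(129, 6) = 5688177600; 5688177600 < 6103515625? YES
  n = 130: C(130, 6) = 5963412000; 5963412000 < 6103515625? YES
  n = 131: C(131, 6) = 6249655776; 6249655776 < 6103515625? NO
  n = 132: C(132, 6) = 6547258432; 6547258432 < 6103515625? NO
  n = 133: C(133, 6) = 6856577728; 6856577728 < 6103515625? NO
The largest n with C(n, 6) < 6103515625 is n = 130 (where E[X] = 47707296/48828125 ≈ 0.977). Hence R_5(6) > 130, i.e. R_5(6) ≥ 131.

Largest n = 130; hence R_5(6) > 130.
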